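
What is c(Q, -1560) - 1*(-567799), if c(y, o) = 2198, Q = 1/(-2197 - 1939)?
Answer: 569997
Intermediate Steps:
Q = -1/4136 (Q = 1/(-4136) = -1/4136 ≈ -0.00024178)
c(Q, -1560) - 1*(-567799) = 2198 - 1*(-567799) = 2198 + 567799 = 569997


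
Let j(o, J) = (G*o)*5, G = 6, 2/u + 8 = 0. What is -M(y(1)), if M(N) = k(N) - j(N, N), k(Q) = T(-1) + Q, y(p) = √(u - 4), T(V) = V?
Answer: 1 + 29*I*√17/2 ≈ 1.0 + 59.785*I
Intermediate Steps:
u = -¼ (u = 2/(-8 + 0) = 2/(-8) = 2*(-⅛) = -¼ ≈ -0.25000)
y(p) = I*√17/2 (y(p) = √(-¼ - 4) = √(-17/4) = I*√17/2)
k(Q) = -1 + Q
j(o, J) = 30*o (j(o, J) = (6*o)*5 = 30*o)
M(N) = -1 - 29*N (M(N) = (-1 + N) - 30*N = -1 - 29*N)
-M(y(1)) = -(-1 - 29*I*√17/2) = 1 + 29*I*√17/2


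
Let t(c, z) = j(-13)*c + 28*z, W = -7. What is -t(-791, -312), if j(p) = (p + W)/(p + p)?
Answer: 121478/13 ≈ 9344.5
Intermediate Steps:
j(p) = (-7 + p)/(2*p) (j(p) = (p - 7)/(p + p) = (-7 + p)/((2*p)) = (-7 + p)*(1/(2*p)) = (-7 + p)/(2*p))
t(c, z) = 28*z + 10*c/13 (t(c, z) = ((½)*(-7 - 13)/(-13))*c + 28*z = ((½)*(-1/13)*(-20))*c + 28*z = 10*c/13 + 28*z = 28*z + 10*c/13)
-t(-791, -312) = -(28*(-312) + (10/13)*(-791)) = -(-8736 - 7910/13) = -1*(-121478/13) = 121478/13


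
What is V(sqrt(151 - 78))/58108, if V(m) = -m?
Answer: -sqrt(73)/58108 ≈ -0.00014704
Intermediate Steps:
V(sqrt(151 - 78))/58108 = -sqrt(151 - 78)/58108 = -sqrt(73)*(1/58108) = -sqrt(73)/58108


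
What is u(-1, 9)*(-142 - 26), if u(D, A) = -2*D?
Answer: -336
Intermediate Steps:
u(-1, 9)*(-142 - 26) = (-2*(-1))*(-142 - 26) = 2*(-168) = -336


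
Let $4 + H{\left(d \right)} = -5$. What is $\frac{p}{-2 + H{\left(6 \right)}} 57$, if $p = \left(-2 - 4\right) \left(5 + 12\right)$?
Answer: $\frac{5814}{11} \approx 528.54$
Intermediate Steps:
$H{\left(d \right)} = -9$ ($H{\left(d \right)} = -4 - 5 = -9$)
$p = -102$ ($p = \left(-6\right) 17 = -102$)
$\frac{p}{-2 + H{\left(6 \right)}} 57 = - \frac{102}{-2 - 9} \cdot 57 = - \frac{102}{-11} \cdot 57 = \left(-102\right) \left(- \frac{1}{11}\right) 57 = \frac{102}{11} \cdot 57 = \frac{5814}{11}$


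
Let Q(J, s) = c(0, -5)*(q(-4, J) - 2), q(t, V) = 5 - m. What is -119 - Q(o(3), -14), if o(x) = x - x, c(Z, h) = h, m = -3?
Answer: -89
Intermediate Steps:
q(t, V) = 8 (q(t, V) = 5 - 1*(-3) = 5 + 3 = 8)
o(x) = 0
Q(J, s) = -30 (Q(J, s) = -5*(8 - 2) = -5*6 = -30)
-119 - Q(o(3), -14) = -119 - 1*(-30) = -119 + 30 = -89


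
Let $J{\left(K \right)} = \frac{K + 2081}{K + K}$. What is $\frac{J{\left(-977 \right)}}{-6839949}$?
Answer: $\frac{184}{2227543391} \approx 8.2602 \cdot 10^{-8}$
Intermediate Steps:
$J{\left(K \right)} = \frac{2081 + K}{2 K}$
$\frac{J{\left(-977 \right)}}{-6839949} = \frac{\frac{1}{2} \frac{1}{-977} \left(2081 - 977\right)}{-6839949} = \frac{1}{2} \left(- \frac{1}{977}\right) 1104 \left(- \frac{1}{6839949}\right) = \left(- \frac{552}{977}\right) \left(- \frac{1}{6839949}\right) = \frac{184}{2227543391}$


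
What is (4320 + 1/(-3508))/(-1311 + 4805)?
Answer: 15154559/12256952 ≈ 1.2364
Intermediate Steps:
(4320 + 1/(-3508))/(-1311 + 4805) = (4320 - 1/3508)/3494 = (15154559/3508)*(1/3494) = 15154559/12256952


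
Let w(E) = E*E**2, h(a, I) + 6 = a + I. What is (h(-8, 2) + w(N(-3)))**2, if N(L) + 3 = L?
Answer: 51984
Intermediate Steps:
N(L) = -3 + L
h(a, I) = -6 + I + a (h(a, I) = -6 + (a + I) = -6 + (I + a) = -6 + I + a)
w(E) = E**3
(h(-8, 2) + w(N(-3)))**2 = ((-6 + 2 - 8) + (-3 - 3)**3)**2 = (-12 + (-6)**3)**2 = (-12 - 216)**2 = (-228)**2 = 51984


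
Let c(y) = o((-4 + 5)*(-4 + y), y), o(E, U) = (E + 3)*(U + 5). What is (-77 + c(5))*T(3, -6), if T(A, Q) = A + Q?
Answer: 111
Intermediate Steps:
o(E, U) = (3 + E)*(5 + U)
c(y) = -5 + 8*y + y*(-4 + y) (c(y) = 15 + 3*y + 5*((-4 + 5)*(-4 + y)) + ((-4 + 5)*(-4 + y))*y = 15 + 3*y + 5*(1*(-4 + y)) + (1*(-4 + y))*y = 15 + 3*y + 5*(-4 + y) + (-4 + y)*y = 15 + 3*y + (-20 + 5*y) + y*(-4 + y) = -5 + 8*y + y*(-4 + y))
(-77 + c(5))*T(3, -6) = (-77 + (-5 + 5² + 4*5))*(3 - 6) = (-77 + (-5 + 25 + 20))*(-3) = (-77 + 40)*(-3) = -37*(-3) = 111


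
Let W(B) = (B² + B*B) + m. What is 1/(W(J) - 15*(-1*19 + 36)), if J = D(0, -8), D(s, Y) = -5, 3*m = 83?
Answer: -3/532 ≈ -0.0056391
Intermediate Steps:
m = 83/3 (m = (⅓)*83 = 83/3 ≈ 27.667)
J = -5
W(B) = 83/3 + 2*B² (W(B) = (B² + B*B) + 83/3 = (B² + B²) + 83/3 = 2*B² + 83/3 = 83/3 + 2*B²)
1/(W(J) - 15*(-1*19 + 36)) = 1/((83/3 + 2*(-5)²) - 15*(-1*19 + 36)) = 1/((83/3 + 2*25) - 15*(-19 + 36)) = 1/((83/3 + 50) - 15*17) = 1/(233/3 - 255) = 1/(-532/3) = -3/532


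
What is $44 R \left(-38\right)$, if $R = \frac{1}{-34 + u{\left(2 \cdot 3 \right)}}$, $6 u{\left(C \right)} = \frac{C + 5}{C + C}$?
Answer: $\frac{120384}{2437} \approx 49.398$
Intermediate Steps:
$u{\left(C \right)} = \frac{5 + C}{12 C}$ ($u{\left(C \right)} = \frac{\left(C + 5\right) \frac{1}{C + C}}{6} = \frac{\left(5 + C\right) \frac{1}{2 C}}{6} = \frac{\frac{1}{2} \frac{1}{C} \left(5 + C\right)}{6} = \frac{5 + C}{12 C}$)
$R = - \frac{72}{2437}$ ($R = \frac{1}{-34 + \frac{5 + 2 \cdot 3}{12 \cdot 2 \cdot 3}} = \frac{1}{-34 + \frac{5 + 6}{12 \cdot 6}} = \frac{1}{-34 + \frac{1}{12} \cdot \frac{1}{6} \cdot 11} = \frac{1}{-34 + \frac{11}{72}} = \frac{1}{- \frac{2437}{72}} = - \frac{72}{2437} \approx -0.029545$)
$44 R \left(-38\right) = 44 \left(- \frac{72}{2437}\right) \left(-38\right) = \left(- \frac{3168}{2437}\right) \left(-38\right) = \frac{120384}{2437}$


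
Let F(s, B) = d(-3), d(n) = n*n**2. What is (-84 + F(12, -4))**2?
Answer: 12321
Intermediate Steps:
d(n) = n**3
F(s, B) = -27 (F(s, B) = (-3)**3 = -27)
(-84 + F(12, -4))**2 = (-84 - 27)**2 = (-111)**2 = 12321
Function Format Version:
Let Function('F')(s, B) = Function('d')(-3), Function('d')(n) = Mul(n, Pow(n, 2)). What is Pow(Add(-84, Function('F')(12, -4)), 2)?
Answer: 12321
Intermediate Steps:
Function('d')(n) = Pow(n, 3)
Function('F')(s, B) = -27 (Function('F')(s, B) = Pow(-3, 3) = -27)
Pow(Add(-84, Function('F')(12, -4)), 2) = Pow(Add(-84, -27), 2) = Pow(-111, 2) = 12321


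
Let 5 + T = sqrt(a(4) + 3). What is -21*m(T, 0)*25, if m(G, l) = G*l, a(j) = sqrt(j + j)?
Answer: 0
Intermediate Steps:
a(j) = sqrt(2)*sqrt(j) (a(j) = sqrt(2*j) = sqrt(2)*sqrt(j))
T = -5 + sqrt(3 + 2*sqrt(2)) (T = -5 + sqrt(sqrt(2)*sqrt(4) + 3) = -5 + sqrt(sqrt(2)*2 + 3) = -5 + sqrt(2*sqrt(2) + 3) = -5 + sqrt(3 + 2*sqrt(2)) ≈ -2.5858)
-21*m(T, 0)*25 = -21*(-5 + sqrt(3 + 2*sqrt(2)))*0*25 = -21*0*25 = 0*25 = 0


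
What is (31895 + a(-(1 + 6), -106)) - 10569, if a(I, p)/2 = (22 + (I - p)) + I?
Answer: 21554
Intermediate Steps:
a(I, p) = 44 - 2*p + 4*I (a(I, p) = 2*((22 + (I - p)) + I) = 2*((22 + I - p) + I) = 2*(22 - p + 2*I) = 44 - 2*p + 4*I)
(31895 + a(-(1 + 6), -106)) - 10569 = (31895 + (44 - 2*(-106) + 4*(-(1 + 6)))) - 10569 = (31895 + (44 + 212 + 4*(-1*7))) - 10569 = (31895 + (44 + 212 + 4*(-7))) - 10569 = (31895 + (44 + 212 - 28)) - 10569 = (31895 + 228) - 10569 = 32123 - 10569 = 21554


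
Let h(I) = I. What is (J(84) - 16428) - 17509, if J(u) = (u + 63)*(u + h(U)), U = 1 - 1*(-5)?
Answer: -20707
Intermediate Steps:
U = 6 (U = 1 + 5 = 6)
J(u) = (6 + u)*(63 + u) (J(u) = (u + 63)*(u + 6) = (63 + u)*(6 + u) = (6 + u)*(63 + u))
(J(84) - 16428) - 17509 = ((378 + 84**2 + 69*84) - 16428) - 17509 = ((378 + 7056 + 5796) - 16428) - 17509 = (13230 - 16428) - 17509 = -3198 - 17509 = -20707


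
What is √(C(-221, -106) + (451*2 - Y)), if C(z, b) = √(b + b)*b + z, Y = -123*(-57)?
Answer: √(-6330 - 212*I*√53) ≈ 9.6291 - 80.142*I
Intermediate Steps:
Y = 7011
C(z, b) = z + √2*b^(3/2) (C(z, b) = √(2*b)*b + z = (√2*√b)*b + z = √2*b^(3/2) + z = z + √2*b^(3/2))
√(C(-221, -106) + (451*2 - Y)) = √((-221 + √2*(-106)^(3/2)) + (451*2 - 1*7011)) = √((-221 + √2*(-106*I*√106)) + (902 - 7011)) = √((-221 - 212*I*√53) - 6109) = √(-6330 - 212*I*√53)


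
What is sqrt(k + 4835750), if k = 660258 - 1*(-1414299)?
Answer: sqrt(6910307) ≈ 2628.7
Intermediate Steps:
k = 2074557 (k = 660258 + 1414299 = 2074557)
sqrt(k + 4835750) = sqrt(2074557 + 4835750) = sqrt(6910307)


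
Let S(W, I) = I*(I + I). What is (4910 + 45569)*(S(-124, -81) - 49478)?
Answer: -1835214524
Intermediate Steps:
S(W, I) = 2*I**2 (S(W, I) = I*(2*I) = 2*I**2)
(4910 + 45569)*(S(-124, -81) - 49478) = (4910 + 45569)*(2*(-81)**2 - 49478) = 50479*(2*6561 - 49478) = 50479*(13122 - 49478) = 50479*(-36356) = -1835214524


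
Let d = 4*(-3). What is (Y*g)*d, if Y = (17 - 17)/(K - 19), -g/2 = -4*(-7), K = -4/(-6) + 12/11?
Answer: 0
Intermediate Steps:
K = 58/33 (K = -4*(-⅙) + 12*(1/11) = ⅔ + 12/11 = 58/33 ≈ 1.7576)
g = -56 (g = -(-8)*(-7) = -2*28 = -56)
Y = 0 (Y = (17 - 17)/(58/33 - 19) = 0/(-569/33) = 0*(-33/569) = 0)
d = -12
(Y*g)*d = (0*(-56))*(-12) = 0*(-12) = 0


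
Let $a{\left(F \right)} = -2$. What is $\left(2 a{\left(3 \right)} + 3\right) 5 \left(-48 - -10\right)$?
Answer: $190$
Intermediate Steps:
$\left(2 a{\left(3 \right)} + 3\right) 5 \left(-48 - -10\right) = \left(2 \left(-2\right) + 3\right) 5 \left(-48 - -10\right) = \left(-4 + 3\right) 5 \left(-48 + \left(-14 + 24\right)\right) = \left(-1\right) 5 \left(-48 + 10\right) = \left(-5\right) \left(-38\right) = 190$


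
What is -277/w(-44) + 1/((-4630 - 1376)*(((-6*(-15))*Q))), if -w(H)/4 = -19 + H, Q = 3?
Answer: -445624/405405 ≈ -1.0992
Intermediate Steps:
w(H) = 76 - 4*H (w(H) = -4*(-19 + H) = 76 - 4*H)
-277/w(-44) + 1/((-4630 - 1376)*(((-6*(-15))*Q))) = -277/(76 - 4*(-44)) + 1/((-4630 - 1376)*((-6*(-15)*3))) = -277/(76 + 176) + 1/((-6006)*((90*3))) = -277/252 - 1/6006/270 = -277*1/252 - 1/6006*1/270 = -277/252 - 1/1621620 = -445624/405405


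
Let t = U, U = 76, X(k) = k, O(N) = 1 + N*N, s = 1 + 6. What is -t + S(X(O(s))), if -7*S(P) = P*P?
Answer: -3032/7 ≈ -433.14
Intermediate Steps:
s = 7
O(N) = 1 + N²
S(P) = -P²/7 (S(P) = -P*P/7 = -P²/7)
t = 76
-t + S(X(O(s))) = -1*76 - (1 + 7²)²/7 = -76 - (1 + 49)²/7 = -76 - ⅐*50² = -76 - ⅐*2500 = -76 - 2500/7 = -3032/7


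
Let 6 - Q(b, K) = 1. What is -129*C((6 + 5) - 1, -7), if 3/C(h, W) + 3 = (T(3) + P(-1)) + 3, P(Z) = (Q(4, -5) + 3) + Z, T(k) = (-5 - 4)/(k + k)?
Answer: -774/11 ≈ -70.364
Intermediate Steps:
Q(b, K) = 5 (Q(b, K) = 6 - 1*1 = 6 - 1 = 5)
T(k) = -9/(2*k) (T(k) = -9*1/(2*k) = -9/(2*k))
P(Z) = 8 + Z (P(Z) = (5 + 3) + Z = 8 + Z)
C(h, W) = 6/11 (C(h, W) = 3/(-3 + ((-9/2/3 + (8 - 1)) + 3)) = 3/(-3 + ((-9/2*1/3 + 7) + 3)) = 3/(-3 + ((-3/2 + 7) + 3)) = 3/(-3 + (11/2 + 3)) = 3/(-3 + 17/2) = 3/(11/2) = 3*(2/11) = 6/11)
-129*C((6 + 5) - 1, -7) = -129*6/11 = -774/11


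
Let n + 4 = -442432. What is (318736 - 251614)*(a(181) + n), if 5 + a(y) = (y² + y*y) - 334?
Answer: -25321975866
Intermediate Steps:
n = -442436 (n = -4 - 442432 = -442436)
a(y) = -339 + 2*y² (a(y) = -5 + ((y² + y*y) - 334) = -5 + ((y² + y²) - 334) = -5 + (2*y² - 334) = -5 + (-334 + 2*y²) = -339 + 2*y²)
(318736 - 251614)*(a(181) + n) = (318736 - 251614)*((-339 + 2*181²) - 442436) = 67122*((-339 + 2*32761) - 442436) = 67122*((-339 + 65522) - 442436) = 67122*(65183 - 442436) = 67122*(-377253) = -25321975866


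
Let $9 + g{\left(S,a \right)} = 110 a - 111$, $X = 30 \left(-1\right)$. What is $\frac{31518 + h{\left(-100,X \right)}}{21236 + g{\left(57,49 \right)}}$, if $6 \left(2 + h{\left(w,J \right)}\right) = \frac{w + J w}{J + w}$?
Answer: $\frac{1228979}{1033734} \approx 1.1889$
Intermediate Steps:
$X = -30$
$g{\left(S,a \right)} = -120 + 110 a$ ($g{\left(S,a \right)} = -9 + \left(110 a - 111\right) = -9 + \left(-111 + 110 a\right) = -120 + 110 a$)
$h{\left(w,J \right)} = -2 + \frac{w + J w}{6 \left(J + w\right)}$ ($h{\left(w,J \right)} = -2 + \frac{\left(w + J w\right) \frac{1}{J + w}}{6} = -2 + \frac{\frac{1}{J + w} \left(w + J w\right)}{6} = -2 + \frac{w + J w}{6 \left(J + w\right)}$)
$\frac{31518 + h{\left(-100,X \right)}}{21236 + g{\left(57,49 \right)}} = \frac{31518 + \frac{\left(-12\right) \left(-30\right) - -1100 - -3000}{6 \left(-30 - 100\right)}}{21236 + \left(-120 + 110 \cdot 49\right)} = \frac{31518 + \frac{360 + 1100 + 3000}{6 \left(-130\right)}}{21236 + \left(-120 + 5390\right)} = \frac{31518 + \frac{1}{6} \left(- \frac{1}{130}\right) 4460}{21236 + 5270} = \frac{31518 - \frac{223}{39}}{26506} = \frac{1228979}{39} \cdot \frac{1}{26506} = \frac{1228979}{1033734}$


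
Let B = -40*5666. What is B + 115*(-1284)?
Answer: -374300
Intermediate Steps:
B = -226640
B + 115*(-1284) = -226640 + 115*(-1284) = -226640 - 147660 = -374300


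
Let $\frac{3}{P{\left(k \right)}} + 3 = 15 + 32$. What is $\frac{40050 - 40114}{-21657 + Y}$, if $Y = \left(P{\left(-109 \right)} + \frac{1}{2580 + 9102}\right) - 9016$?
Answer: $\frac{135936}{65149307} \approx 0.0020865$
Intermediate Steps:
$P{\left(k \right)} = \frac{3}{44}$ ($P{\left(k \right)} = \frac{3}{-3 + \left(15 + 32\right)} = \frac{3}{-3 + 47} = \frac{3}{44}$)
$Y = - \frac{19149839}{2124}$ ($Y = \left(\frac{3}{44} + \frac{1}{2580 + 9102}\right) - 9016 = \left(\frac{3}{44} + \frac{1}{11682}\right) - 9016 = \frac{145}{2124} - 9016 = - \frac{19149839}{2124} \approx -9015.9$)
$\frac{40050 - 40114}{-21657 + Y} = \frac{40050 - 40114}{-21657 - \frac{19149839}{2124}} = - \frac{64}{- \frac{65149307}{2124}} = \left(-64\right) \left(- \frac{2124}{65149307}\right) = \frac{135936}{65149307}$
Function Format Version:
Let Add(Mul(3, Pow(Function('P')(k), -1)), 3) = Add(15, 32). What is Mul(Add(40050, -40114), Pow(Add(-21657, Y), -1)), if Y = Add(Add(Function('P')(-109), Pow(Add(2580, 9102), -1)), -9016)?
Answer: Rational(135936, 65149307) ≈ 0.0020865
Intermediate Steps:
Function('P')(k) = Rational(3, 44) (Function('P')(k) = Mul(3, Pow(Add(-3, Add(15, 32)), -1)) = Mul(3, Pow(Add(-3, 47), -1)) = Mul(3, Pow(44, -1)) = Mul(3, Rational(1, 44)) = Rational(3, 44))
Y = Rational(-19149839, 2124) (Y = Add(Add(Rational(3, 44), Pow(Add(2580, 9102), -1)), -9016) = Add(Add(Rational(3, 44), Pow(11682, -1)), -9016) = Add(Add(Rational(3, 44), Rational(1, 11682)), -9016) = Add(Rational(145, 2124), -9016) = Rational(-19149839, 2124) ≈ -9015.9)
Mul(Add(40050, -40114), Pow(Add(-21657, Y), -1)) = Mul(Add(40050, -40114), Pow(Add(-21657, Rational(-19149839, 2124)), -1)) = Mul(-64, Pow(Rational(-65149307, 2124), -1)) = Mul(-64, Rational(-2124, 65149307)) = Rational(135936, 65149307)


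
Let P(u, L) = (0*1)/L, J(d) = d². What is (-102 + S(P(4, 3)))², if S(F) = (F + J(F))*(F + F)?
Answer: 10404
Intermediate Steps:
P(u, L) = 0 (P(u, L) = 0/L = 0)
S(F) = 2*F*(F + F²) (S(F) = (F + F²)*(F + F) = (F + F²)*(2*F) = 2*F*(F + F²))
(-102 + S(P(4, 3)))² = (-102 + 2*0²*(1 + 0))² = (-102 + 2*0*1)² = (-102 + 0)² = (-102)² = 10404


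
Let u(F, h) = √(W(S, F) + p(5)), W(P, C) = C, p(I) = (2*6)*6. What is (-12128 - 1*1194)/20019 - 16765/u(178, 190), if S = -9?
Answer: -13322/20019 - 3353*√10/10 ≈ -1061.0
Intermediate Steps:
p(I) = 72 (p(I) = 12*6 = 72)
u(F, h) = √(72 + F) (u(F, h) = √(F + 72) = √(72 + F))
(-12128 - 1*1194)/20019 - 16765/u(178, 190) = (-12128 - 1*1194)/20019 - 16765/√(72 + 178) = (-12128 - 1194)*(1/20019) - 16765*√10/50 = -13322*1/20019 - 16765*√10/50 = -13322/20019 - 3353*√10/10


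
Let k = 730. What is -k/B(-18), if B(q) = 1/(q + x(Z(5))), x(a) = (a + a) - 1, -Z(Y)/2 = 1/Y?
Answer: 14454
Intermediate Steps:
Z(Y) = -2/Y
x(a) = -1 + 2*a (x(a) = 2*a - 1 = -1 + 2*a)
B(q) = 1/(-9/5 + q) (B(q) = 1/(q + (-1 + 2*(-2/5))) = 1/(q + (-1 + 2*(-2*⅕))) = 1/(q + (-1 + 2*(-⅖))) = 1/(q + (-1 - ⅘)) = 1/(q - 9/5) = 1/(-9/5 + q))
-k/B(-18) = -730/(5/(-9 + 5*(-18))) = -730/(5/(-9 - 90)) = -730/(5/(-99)) = -730/(5*(-1/99)) = -730/(-5/99) = -730*(-99)/5 = -1*(-14454) = 14454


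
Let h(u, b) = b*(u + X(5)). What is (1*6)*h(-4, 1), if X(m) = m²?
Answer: 126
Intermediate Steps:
h(u, b) = b*(25 + u) (h(u, b) = b*(u + 5²) = b*(u + 25) = b*(25 + u))
(1*6)*h(-4, 1) = (1*6)*(1*(25 - 4)) = 6*(1*21) = 6*21 = 126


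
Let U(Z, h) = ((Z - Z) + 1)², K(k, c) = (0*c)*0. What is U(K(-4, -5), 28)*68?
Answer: 68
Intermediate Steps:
K(k, c) = 0 (K(k, c) = 0*0 = 0)
U(Z, h) = 1 (U(Z, h) = (0 + 1)² = 1² = 1)
U(K(-4, -5), 28)*68 = 1*68 = 68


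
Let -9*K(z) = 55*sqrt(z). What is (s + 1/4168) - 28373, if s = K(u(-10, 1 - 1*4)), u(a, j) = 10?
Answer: -118258663/4168 - 55*sqrt(10)/9 ≈ -28392.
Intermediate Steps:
K(z) = -55*sqrt(z)/9
s = -55*sqrt(10)/9 ≈ -19.325
(s + 1/4168) - 28373 = (-55*sqrt(10)/9 + 1/4168) - 28373 = (1/4168 - 55*sqrt(10)/9) - 28373 = -118258663/4168 - 55*sqrt(10)/9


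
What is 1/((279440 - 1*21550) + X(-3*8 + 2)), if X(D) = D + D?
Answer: 1/257846 ≈ 3.8783e-6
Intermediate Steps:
X(D) = 2*D
1/((279440 - 1*21550) + X(-3*8 + 2)) = 1/((279440 - 1*21550) + 2*(-3*8 + 2)) = 1/((279440 - 21550) + 2*(-24 + 2)) = 1/(257890 + 2*(-22)) = 1/(257890 - 44) = 1/257846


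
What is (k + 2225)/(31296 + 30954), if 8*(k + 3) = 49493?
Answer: 22423/166000 ≈ 0.13508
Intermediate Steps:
k = 49469/8 (k = -3 + (⅛)*49493 = -3 + 49493/8 = 49469/8 ≈ 6183.6)
(k + 2225)/(31296 + 30954) = (49469/8 + 2225)/(31296 + 30954) = (67269/8)/62250 = (67269/8)*(1/62250) = 22423/166000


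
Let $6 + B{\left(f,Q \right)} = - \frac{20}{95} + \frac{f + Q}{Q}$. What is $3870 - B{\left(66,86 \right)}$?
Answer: $\frac{3165420}{817} \approx 3874.4$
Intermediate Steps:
$B{\left(f,Q \right)} = - \frac{118}{19} + \frac{Q + f}{Q}$ ($B{\left(f,Q \right)} = -6 + \left(- \frac{20}{95} + \frac{f + Q}{Q}\right) = -6 + \left(\left(-20\right) \frac{1}{95} + \frac{Q + f}{Q}\right) = -6 - \left(\frac{4}{19} - \frac{Q + f}{Q}\right) = - \frac{118}{19} + \frac{Q + f}{Q}$)
$3870 - B{\left(66,86 \right)} = 3870 - \left(- \frac{99}{19} + \frac{66}{86}\right) = 3870 - \left(- \frac{99}{19} + 66 \cdot \frac{1}{86}\right) = 3870 - \left(- \frac{99}{19} + \frac{33}{43}\right) = 3870 - - \frac{3630}{817} = 3870 + \frac{3630}{817} = \frac{3165420}{817}$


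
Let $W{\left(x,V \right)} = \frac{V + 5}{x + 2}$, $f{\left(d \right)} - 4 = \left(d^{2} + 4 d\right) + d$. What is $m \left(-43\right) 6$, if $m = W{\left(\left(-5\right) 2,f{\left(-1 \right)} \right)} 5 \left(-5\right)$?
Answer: $- \frac{16125}{4} \approx -4031.3$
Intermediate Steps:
$f{\left(d \right)} = 4 + d^{2} + 5 d$ ($f{\left(d \right)} = 4 + \left(\left(d^{2} + 4 d\right) + d\right) = 4 + \left(d^{2} + 5 d\right) = 4 + d^{2} + 5 d$)
$W{\left(x,V \right)} = \frac{5 + V}{2 + x}$
$m = \frac{125}{8}$ ($m = \frac{5 + \left(4 + \left(-1\right)^{2} + 5 \left(-1\right)\right)}{2 - 10} \cdot 5 \left(-5\right) = \frac{5 + \left(4 + 1 - 5\right)}{2 - 10} \cdot 5 \left(-5\right) = \frac{5 + 0}{-8} \cdot 5 \left(-5\right) = \left(- \frac{1}{8}\right) 5 \cdot 5 \left(-5\right) = \left(- \frac{5}{8}\right) 5 \left(-5\right) = \left(- \frac{25}{8}\right) \left(-5\right) = \frac{125}{8} \approx 15.625$)
$m \left(-43\right) 6 = \frac{125}{8} \left(-43\right) 6 = \left(- \frac{5375}{8}\right) 6 = - \frac{16125}{4}$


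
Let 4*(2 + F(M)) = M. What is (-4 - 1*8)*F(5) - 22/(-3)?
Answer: 49/3 ≈ 16.333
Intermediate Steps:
F(M) = -2 + M/4
(-4 - 1*8)*F(5) - 22/(-3) = (-4 - 1*8)*(-2 + (¼)*5) - 22/(-3) = (-4 - 8)*(-2 + 5/4) - 22*(-⅓) = -12*(-¾) + 22/3 = 9 + 22/3 = 49/3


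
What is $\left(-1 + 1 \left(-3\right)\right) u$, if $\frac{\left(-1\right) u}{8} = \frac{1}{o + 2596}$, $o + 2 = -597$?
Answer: $\frac{32}{1997} \approx 0.016024$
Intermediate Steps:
$o = -599$ ($o = -2 - 597 = -599$)
$u = - \frac{8}{1997}$ ($u = - \frac{8}{-599 + 2596} = - \frac{8}{1997} \approx -0.004006$)
$\left(-1 + 1 \left(-3\right)\right) u = \left(-1 + 1 \left(-3\right)\right) \left(- \frac{8}{1997}\right) = \left(-1 - 3\right) \left(- \frac{8}{1997}\right) = \left(-4\right) \left(- \frac{8}{1997}\right) = \frac{32}{1997}$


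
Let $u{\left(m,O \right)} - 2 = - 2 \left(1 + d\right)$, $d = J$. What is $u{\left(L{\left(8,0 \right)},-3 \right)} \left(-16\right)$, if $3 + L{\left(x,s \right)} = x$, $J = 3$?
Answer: $96$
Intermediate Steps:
$d = 3$
$L{\left(x,s \right)} = -3 + x$
$u{\left(m,O \right)} = -6$ ($u{\left(m,O \right)} = 2 - 2 \left(1 + 3\right) = 2 - 8 = -6$)
$u{\left(L{\left(8,0 \right)},-3 \right)} \left(-16\right) = \left(-6\right) \left(-16\right) = 96$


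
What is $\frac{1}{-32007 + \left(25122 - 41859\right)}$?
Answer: $- \frac{1}{48744} \approx -2.0515 \cdot 10^{-5}$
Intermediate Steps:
$\frac{1}{-32007 + \left(25122 - 41859\right)} = \frac{1}{-32007 - 16737} = \frac{1}{-48744} = - \frac{1}{48744}$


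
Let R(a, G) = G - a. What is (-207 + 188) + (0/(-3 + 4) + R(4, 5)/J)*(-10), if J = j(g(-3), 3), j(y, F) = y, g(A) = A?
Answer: -47/3 ≈ -15.667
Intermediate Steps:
J = -3
(-207 + 188) + (0/(-3 + 4) + R(4, 5)/J)*(-10) = (-207 + 188) + (0/(-3 + 4) + (5 - 1*4)/(-3))*(-10) = -19 + (0/1 + (5 - 4)*(-⅓))*(-10) = -19 + (0*1 + 1*(-⅓))*(-10) = -19 + (0 - ⅓)*(-10) = -19 - ⅓*(-10) = -19 + 10/3 = -47/3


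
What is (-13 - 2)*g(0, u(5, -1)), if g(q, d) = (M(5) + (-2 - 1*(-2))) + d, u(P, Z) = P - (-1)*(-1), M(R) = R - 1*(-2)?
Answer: -165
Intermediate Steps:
M(R) = 2 + R (M(R) = R + 2 = 2 + R)
u(P, Z) = -1 + P (u(P, Z) = P - 1*1 = P - 1 = -1 + P)
g(q, d) = 7 + d (g(q, d) = ((2 + 5) + (-2 - 1*(-2))) + d = (7 + (-2 + 2)) + d = (7 + 0) + d = 7 + d)
(-13 - 2)*g(0, u(5, -1)) = (-13 - 2)*(7 + (-1 + 5)) = -15*(7 + 4) = -15*11 = -165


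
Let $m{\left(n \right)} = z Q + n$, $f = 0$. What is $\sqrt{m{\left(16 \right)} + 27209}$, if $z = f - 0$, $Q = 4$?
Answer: $165$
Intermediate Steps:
$z = 0$ ($z = 0 - 0 = 0 + \left(-5 + 5\right) = 0 + 0 = 0$)
$m{\left(n \right)} = n$ ($m{\left(n \right)} = 0 \cdot 4 + n = 0 + n = n$)
$\sqrt{m{\left(16 \right)} + 27209} = \sqrt{16 + 27209} = \sqrt{27225} = 165$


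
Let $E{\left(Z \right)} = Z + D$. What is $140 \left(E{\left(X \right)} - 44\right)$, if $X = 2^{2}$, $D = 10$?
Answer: $-4200$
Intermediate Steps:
$X = 4$
$E{\left(Z \right)} = 10 + Z$ ($E{\left(Z \right)} = Z + 10 = 10 + Z$)
$140 \left(E{\left(X \right)} - 44\right) = 140 \left(\left(10 + 4\right) - 44\right) = 140 \left(14 - 44\right) = 140 \left(-30\right) = -4200$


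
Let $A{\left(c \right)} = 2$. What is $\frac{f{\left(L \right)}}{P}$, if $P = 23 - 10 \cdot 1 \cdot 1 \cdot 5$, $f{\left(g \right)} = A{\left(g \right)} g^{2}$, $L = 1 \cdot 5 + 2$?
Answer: $- \frac{98}{27} \approx -3.6296$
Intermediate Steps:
$L = 7$ ($L = 5 + 2 = 7$)
$f{\left(g \right)} = 2 g^{2}$
$P = -27$ ($P = 23 - 10 \cdot 1 \cdot 5 = 23 - 50 = -27$)
$\frac{f{\left(L \right)}}{P} = \frac{2 \cdot 7^{2}}{-27} = 2 \cdot 49 \left(- \frac{1}{27}\right) = 98 \left(- \frac{1}{27}\right) = - \frac{98}{27}$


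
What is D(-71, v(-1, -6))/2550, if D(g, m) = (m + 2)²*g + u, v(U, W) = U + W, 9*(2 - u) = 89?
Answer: -8023/11475 ≈ -0.69917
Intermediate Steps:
u = -71/9 (u = 2 - ⅑*89 = 2 - 89/9 = -71/9 ≈ -7.8889)
D(g, m) = -71/9 + g*(2 + m)² (D(g, m) = (m + 2)²*g - 71/9 = (2 + m)²*g - 71/9 = g*(2 + m)² - 71/9 = -71/9 + g*(2 + m)²)
D(-71, v(-1, -6))/2550 = (-71/9 - 71*(2 + (-1 - 6))²)/2550 = (-71/9 - 71*(2 - 7)²)*(1/2550) = (-71/9 - 71*(-5)²)*(1/2550) = (-71/9 - 71*25)*(1/2550) = (-71/9 - 1775)*(1/2550) = -16046/9*1/2550 = -8023/11475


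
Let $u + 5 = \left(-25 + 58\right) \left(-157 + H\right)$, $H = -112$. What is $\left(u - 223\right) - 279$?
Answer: $-9384$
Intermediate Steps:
$u = -8882$ ($u = -5 + \left(-25 + 58\right) \left(-157 - 112\right) = -5 + 33 \left(-269\right) = -5 - 8877 = -8882$)
$\left(u - 223\right) - 279 = \left(-8882 - 223\right) - 279 = -9105 - 279 = -9384$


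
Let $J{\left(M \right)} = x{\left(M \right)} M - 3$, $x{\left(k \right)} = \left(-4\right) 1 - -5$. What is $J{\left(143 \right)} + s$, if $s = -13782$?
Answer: $-13642$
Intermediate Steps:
$x{\left(k \right)} = 1$ ($x{\left(k \right)} = -4 + 5 = 1$)
$J{\left(M \right)} = -3 + M$ ($J{\left(M \right)} = 1 M - 3 = M - 3 = -3 + M$)
$J{\left(143 \right)} + s = \left(-3 + 143\right) - 13782 = 140 - 13782 = -13642$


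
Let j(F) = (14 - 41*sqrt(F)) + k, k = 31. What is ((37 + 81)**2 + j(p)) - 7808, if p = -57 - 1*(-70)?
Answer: 6161 - 41*sqrt(13) ≈ 6013.2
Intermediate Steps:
p = 13 (p = -57 + 70 = 13)
j(F) = 45 - 41*sqrt(F) (j(F) = (14 - 41*sqrt(F)) + 31 = 45 - 41*sqrt(F))
((37 + 81)**2 + j(p)) - 7808 = ((37 + 81)**2 + (45 - 41*sqrt(13))) - 7808 = (118**2 + (45 - 41*sqrt(13))) - 7808 = (13924 + (45 - 41*sqrt(13))) - 7808 = (13969 - 41*sqrt(13)) - 7808 = 6161 - 41*sqrt(13)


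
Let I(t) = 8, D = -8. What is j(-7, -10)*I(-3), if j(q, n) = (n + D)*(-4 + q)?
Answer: 1584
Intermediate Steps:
j(q, n) = (-8 + n)*(-4 + q) (j(q, n) = (n - 8)*(-4 + q) = (-8 + n)*(-4 + q))
j(-7, -10)*I(-3) = (32 - 8*(-7) - 4*(-10) - 10*(-7))*8 = (32 + 56 + 40 + 70)*8 = 198*8 = 1584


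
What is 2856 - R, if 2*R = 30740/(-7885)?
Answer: 4506986/1577 ≈ 2857.9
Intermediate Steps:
R = -3074/1577 (R = (30740/(-7885))/2 = (30740*(-1/7885))/2 = (½)*(-6148/1577) = -3074/1577 ≈ -1.9493)
2856 - R = 2856 - 1*(-3074/1577) = 2856 + 3074/1577 = 4506986/1577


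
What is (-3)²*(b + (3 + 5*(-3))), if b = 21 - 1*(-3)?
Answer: 108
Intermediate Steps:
b = 24 (b = 21 + 3 = 24)
(-3)²*(b + (3 + 5*(-3))) = (-3)²*(24 + (3 + 5*(-3))) = 9*(24 + (3 - 15)) = 9*(24 - 12) = 9*12 = 108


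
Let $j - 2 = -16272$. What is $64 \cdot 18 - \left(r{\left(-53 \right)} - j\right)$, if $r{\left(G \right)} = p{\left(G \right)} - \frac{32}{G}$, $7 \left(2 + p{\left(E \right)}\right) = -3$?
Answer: $- \frac{5608101}{371} \approx -15116.0$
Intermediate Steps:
$p{\left(E \right)} = - \frac{17}{7}$ ($p{\left(E \right)} = -2 + \frac{1}{7} \left(-3\right) = -2 - \frac{3}{7} = - \frac{17}{7}$)
$j = -16270$ ($j = 2 - 16272 = -16270$)
$r{\left(G \right)} = - \frac{17}{7} - \frac{32}{G}$
$64 \cdot 18 - \left(r{\left(-53 \right)} - j\right) = 64 \cdot 18 - \left(\left(- \frac{17}{7} - \frac{32}{-53}\right) - -16270\right) = 1152 - \left(\left(- \frac{17}{7} - - \frac{32}{53}\right) + 16270\right) = 1152 - \left(\left(- \frac{17}{7} + \frac{32}{53}\right) + 16270\right) = 1152 - \left(- \frac{677}{371} + 16270\right) = 1152 - \frac{6035493}{371} = - \frac{5608101}{371}$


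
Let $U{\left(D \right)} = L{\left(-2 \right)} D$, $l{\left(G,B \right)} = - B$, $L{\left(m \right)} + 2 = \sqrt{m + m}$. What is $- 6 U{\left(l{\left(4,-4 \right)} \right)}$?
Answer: $48 - 48 i \approx 48.0 - 48.0 i$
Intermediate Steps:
$L{\left(m \right)} = -2 + \sqrt{2} \sqrt{m}$ ($L{\left(m \right)} = -2 + \sqrt{m + m} = -2 + \sqrt{2 m} = -2 + \sqrt{2} \sqrt{m}$)
$U{\left(D \right)} = D \left(-2 + 2 i\right)$ ($U{\left(D \right)} = \left(-2 + \sqrt{2} \sqrt{-2}\right) D = \left(-2 + \sqrt{2} i \sqrt{2}\right) D = \left(-2 + 2 i\right) D = D \left(-2 + 2 i\right)$)
$- 6 U{\left(l{\left(4,-4 \right)} \right)} = - 6 \cdot 2 \left(\left(-1\right) \left(-4\right)\right) \left(-1 + i\right) = - 6 \cdot 2 \cdot 4 \left(-1 + i\right) = - 6 \left(-8 + 8 i\right) = 48 - 48 i$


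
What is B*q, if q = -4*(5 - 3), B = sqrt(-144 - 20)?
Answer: -16*I*sqrt(41) ≈ -102.45*I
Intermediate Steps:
B = 2*I*sqrt(41) (B = sqrt(-164) = 2*I*sqrt(41) ≈ 12.806*I)
q = -8 (q = -4*2 = -8)
B*q = (2*I*sqrt(41))*(-8) = -16*I*sqrt(41)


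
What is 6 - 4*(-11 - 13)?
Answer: 102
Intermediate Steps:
6 - 4*(-11 - 13) = 6 - 4*(-24) = 6 + 96 = 102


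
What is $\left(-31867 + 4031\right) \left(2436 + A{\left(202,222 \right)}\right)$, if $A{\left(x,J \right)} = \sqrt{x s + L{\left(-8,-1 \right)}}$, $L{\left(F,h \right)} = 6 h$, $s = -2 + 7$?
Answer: $-67808496 - 55672 \sqrt{251} \approx -6.8691 \cdot 10^{7}$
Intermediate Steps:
$s = 5$
$A{\left(x,J \right)} = \sqrt{-6 + 5 x}$ ($A{\left(x,J \right)} = \sqrt{x 5 + 6 \left(-1\right)} = \sqrt{5 x - 6} = \sqrt{-6 + 5 x}$)
$\left(-31867 + 4031\right) \left(2436 + A{\left(202,222 \right)}\right) = \left(-31867 + 4031\right) \left(2436 + \sqrt{-6 + 5 \cdot 202}\right) = - 27836 \left(2436 + \sqrt{-6 + 1010}\right) = - 27836 \left(2436 + \sqrt{1004}\right) = - 27836 \left(2436 + 2 \sqrt{251}\right) = -67808496 - 55672 \sqrt{251}$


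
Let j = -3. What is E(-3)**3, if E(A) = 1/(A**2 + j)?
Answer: 1/216 ≈ 0.0046296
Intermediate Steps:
E(A) = 1/(-3 + A**2) (E(A) = 1/(A**2 - 3) = 1/(-3 + A**2))
E(-3)**3 = (1/(-3 + (-3)**2))**3 = (1/(-3 + 9))**3 = (1/6)**3 = 1/216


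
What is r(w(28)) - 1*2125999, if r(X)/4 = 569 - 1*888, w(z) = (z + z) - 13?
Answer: -2127275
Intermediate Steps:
w(z) = -13 + 2*z (w(z) = 2*z - 13 = -13 + 2*z)
r(X) = -1276 (r(X) = 4*(569 - 1*888) = 4*(569 - 888) = 4*(-319) = -1276)
r(w(28)) - 1*2125999 = -1276 - 1*2125999 = -1276 - 2125999 = -2127275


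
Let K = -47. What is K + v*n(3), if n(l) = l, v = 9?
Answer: -20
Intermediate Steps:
K + v*n(3) = -47 + 9*3 = -47 + 27 = -20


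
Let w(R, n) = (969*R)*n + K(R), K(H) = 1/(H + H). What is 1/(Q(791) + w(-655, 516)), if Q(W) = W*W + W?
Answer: -1310/428207753881 ≈ -3.0593e-9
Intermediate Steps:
K(H) = 1/(2*H)
Q(W) = W + W**2 (Q(W) = W**2 + W = W + W**2)
w(R, n) = 1/(2*R) + 969*R*n (w(R, n) = (969*R)*n + 1/(2*R) = 969*R*n + 1/(2*R) = 1/(2*R) + 969*R*n)
1/(Q(791) + w(-655, 516)) = 1/(791*(1 + 791) + ((1/2)/(-655) + 969*(-655)*516)) = 1/(791*792 + ((1/2)*(-1/655) - 327502620)) = 1/(626472 + (-1/1310 - 327502620)) = 1/(626472 - 429028432201/1310) = 1/(-428207753881/1310) = -1310/428207753881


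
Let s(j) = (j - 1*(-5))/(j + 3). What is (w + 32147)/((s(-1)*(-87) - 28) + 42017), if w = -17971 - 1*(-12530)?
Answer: 26706/41815 ≈ 0.63867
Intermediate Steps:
w = -5441 (w = -17971 + 12530 = -5441)
s(j) = (5 + j)/(3 + j) (s(j) = (j + 5)/(3 + j) = (5 + j)/(3 + j))
(w + 32147)/((s(-1)*(-87) - 28) + 42017) = (-5441 + 32147)/((((5 - 1)/(3 - 1))*(-87) - 28) + 42017) = 26706/(((4/2)*(-87) - 28) + 42017) = 26706/((((½)*4)*(-87) - 28) + 42017) = 26706/((2*(-87) - 28) + 42017) = 26706/((-174 - 28) + 42017) = 26706/(-202 + 42017) = 26706/41815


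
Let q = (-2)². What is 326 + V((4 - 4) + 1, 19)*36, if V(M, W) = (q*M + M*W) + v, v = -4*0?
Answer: 1154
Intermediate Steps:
q = 4
v = 0
V(M, W) = 4*M + M*W (V(M, W) = (4*M + M*W) + 0 = 4*M + M*W)
326 + V((4 - 4) + 1, 19)*36 = 326 + (((4 - 4) + 1)*(4 + 19))*36 = 326 + ((0 + 1)*23)*36 = 326 + (1*23)*36 = 326 + 23*36 = 326 + 828 = 1154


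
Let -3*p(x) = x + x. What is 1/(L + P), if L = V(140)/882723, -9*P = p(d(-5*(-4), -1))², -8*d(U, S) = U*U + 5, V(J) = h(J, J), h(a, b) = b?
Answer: -14123568/1787511835 ≈ -0.0079013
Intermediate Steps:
V(J) = J
d(U, S) = -5/8 - U²/8 (d(U, S) = -(U*U + 5)/8 = -(U² + 5)/8 = -(5 + U²)/8 = -5/8 - U²/8)
p(x) = -2*x/3 (p(x) = -(x + x)/3 = -2*x/3)
P = -2025/16 (P = -4*(-5/8 - (-5*(-4))²/8)²/9/9 = -4*(-5/8 - ⅛*20²)²/9/9 = -4*(-5/8 - ⅛*400)²/9/9 = -4*(-5/8 - 50)²/9/9 = -(-⅔*(-405/8))²/9 = -(135/4)²/9 = -⅑*18225/16 = -2025/16 ≈ -126.56)
L = 140/882723 ≈ 0.00015860
1/(L + P) = 1/(140/882723 - 2025/16) = 1/(-1787511835/14123568) = -14123568/1787511835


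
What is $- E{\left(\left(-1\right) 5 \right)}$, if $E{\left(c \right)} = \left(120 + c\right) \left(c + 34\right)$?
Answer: $-3335$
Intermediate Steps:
$E{\left(c \right)} = \left(34 + c\right) \left(120 + c\right)$ ($E{\left(c \right)} = \left(120 + c\right) \left(34 + c\right) = \left(34 + c\right) \left(120 + c\right)$)
$- E{\left(\left(-1\right) 5 \right)} = - (4080 + \left(\left(-1\right) 5\right)^{2} + 154 \left(\left(-1\right) 5\right)) = - (4080 + \left(-5\right)^{2} + 154 \left(-5\right)) = - (4080 + 25 - 770) = \left(-1\right) 3335 = -3335$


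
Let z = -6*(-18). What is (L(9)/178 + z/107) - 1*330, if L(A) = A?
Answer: -6264993/19046 ≈ -328.94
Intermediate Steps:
z = 108
(L(9)/178 + z/107) - 1*330 = (9/178 + 108/107) - 1*330 = (9*(1/178) + 108*(1/107)) - 330 = (9/178 + 108/107) - 330 = 20187/19046 - 330 = -6264993/19046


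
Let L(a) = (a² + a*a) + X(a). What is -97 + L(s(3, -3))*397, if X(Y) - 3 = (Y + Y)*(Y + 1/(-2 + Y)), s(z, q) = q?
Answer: 79312/5 ≈ 15862.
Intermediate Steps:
X(Y) = 3 + 2*Y*(Y + 1/(-2 + Y)) (X(Y) = 3 + (Y + Y)*(Y + 1/(-2 + Y)) = 3 + (2*Y)*(Y + 1/(-2 + Y)) = 3 + 2*Y*(Y + 1/(-2 + Y)))
L(a) = 2*a² + (-6 - 4*a² + 2*a³ + 5*a)/(-2 + a) (L(a) = (a² + a*a) + (-6 - 4*a² + 2*a³ + 5*a)/(-2 + a) = (a² + a²) + (-6 - 4*a² + 2*a³ + 5*a)/(-2 + a) = 2*a² + (-6 - 4*a² + 2*a³ + 5*a)/(-2 + a))
-97 + L(s(3, -3))*397 = -97 + ((-6 - 8*(-3)² + 4*(-3)³ + 5*(-3))/(-2 - 3))*397 = -97 + ((-6 - 8*9 + 4*(-27) - 15)/(-5))*397 = -97 - (-6 - 72 - 108 - 15)/5*397 = -97 - ⅕*(-201)*397 = -97 + (201/5)*397 = -97 + 79797/5 = 79312/5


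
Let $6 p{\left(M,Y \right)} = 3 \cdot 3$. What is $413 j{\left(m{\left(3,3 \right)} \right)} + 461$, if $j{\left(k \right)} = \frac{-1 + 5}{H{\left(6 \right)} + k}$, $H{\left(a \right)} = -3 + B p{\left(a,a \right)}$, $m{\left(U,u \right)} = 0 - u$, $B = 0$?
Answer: $\frac{557}{3} \approx 185.67$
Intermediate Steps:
$m{\left(U,u \right)} = - u$
$p{\left(M,Y \right)} = \frac{3}{2}$ ($p{\left(M,Y \right)} = \frac{3 \cdot 3}{6} = \frac{1}{6} \cdot 9 = \frac{3}{2}$)
$H{\left(a \right)} = -3$ ($H{\left(a \right)} = -3 + 0 \cdot \frac{3}{2} = -3 + 0 = -3$)
$j{\left(k \right)} = \frac{4}{-3 + k}$ ($j{\left(k \right)} = \frac{-1 + 5}{-3 + k} = \frac{4}{-3 + k}$)
$413 j{\left(m{\left(3,3 \right)} \right)} + 461 = 413 \frac{4}{-3 - 3} + 461 = 413 \frac{4}{-6} + 461 = 413 \cdot 4 \left(- \frac{1}{6}\right) + 461 = 413 \left(- \frac{2}{3}\right) + 461 = - \frac{826}{3} + 461 = \frac{557}{3}$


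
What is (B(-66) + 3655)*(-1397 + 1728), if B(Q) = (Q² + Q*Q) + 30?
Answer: 4103407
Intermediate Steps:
B(Q) = 30 + 2*Q² (B(Q) = (Q² + Q²) + 30 = 2*Q² + 30 = 30 + 2*Q²)
(B(-66) + 3655)*(-1397 + 1728) = ((30 + 2*(-66)²) + 3655)*(-1397 + 1728) = ((30 + 2*4356) + 3655)*331 = ((30 + 8712) + 3655)*331 = (8742 + 3655)*331 = 12397*331 = 4103407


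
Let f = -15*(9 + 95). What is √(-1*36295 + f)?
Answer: I*√37855 ≈ 194.56*I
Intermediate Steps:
f = -1560 (f = -15*104 = -1560)
√(-1*36295 + f) = √(-1*36295 - 1560) = √(-36295 - 1560) = √(-37855) = I*√37855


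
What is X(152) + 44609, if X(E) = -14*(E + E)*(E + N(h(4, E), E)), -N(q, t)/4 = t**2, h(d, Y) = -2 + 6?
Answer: 392720193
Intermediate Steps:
h(d, Y) = 4
N(q, t) = -4*t**2
X(E) = -28*E*(E - 4*E**2) (X(E) = -14*(E + E)*(E - 4*E**2) = -14*2*E*(E - 4*E**2) = -28*E*(E - 4*E**2))
X(152) + 44609 = 152**2*(-28 + 112*152) + 44609 = 23104*(-28 + 17024) + 44609 = 23104*16996 + 44609 = 392675584 + 44609 = 392720193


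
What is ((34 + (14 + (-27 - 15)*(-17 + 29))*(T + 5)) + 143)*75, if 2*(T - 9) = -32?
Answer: 86775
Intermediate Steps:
T = -7 (T = 9 + (½)*(-32) = 9 - 16 = -7)
((34 + (14 + (-27 - 15)*(-17 + 29))*(T + 5)) + 143)*75 = ((34 + (14 + (-27 - 15)*(-17 + 29))*(-7 + 5)) + 143)*75 = ((34 + (14 - 42*12)*(-2)) + 143)*75 = ((34 + (14 - 504)*(-2)) + 143)*75 = ((34 - 490*(-2)) + 143)*75 = ((34 + 980) + 143)*75 = (1014 + 143)*75 = 1157*75 = 86775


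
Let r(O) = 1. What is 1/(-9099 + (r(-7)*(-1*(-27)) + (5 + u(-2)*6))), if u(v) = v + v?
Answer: -1/9091 ≈ -0.00011000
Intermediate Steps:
u(v) = 2*v
1/(-9099 + (r(-7)*(-1*(-27)) + (5 + u(-2)*6))) = 1/(-9099 + (1*(-1*(-27)) + (5 + (2*(-2))*6))) = 1/(-9099 + (1*27 + (5 - 4*6))) = 1/(-9099 + (27 + (5 - 24))) = 1/(-9099 + (27 - 19)) = 1/(-9099 + 8) = 1/(-9091) = -1/9091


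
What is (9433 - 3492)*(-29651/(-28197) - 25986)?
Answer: -334842799087/2169 ≈ -1.5438e+8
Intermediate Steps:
(9433 - 3492)*(-29651/(-28197) - 25986) = 5941*(-29651*(-1/28197) - 25986) = 5941*(29651/28197 - 25986) = 5941*(-732697591/28197) = -334842799087/2169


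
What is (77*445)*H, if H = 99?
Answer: 3392235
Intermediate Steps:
(77*445)*H = (77*445)*99 = 34265*99 = 3392235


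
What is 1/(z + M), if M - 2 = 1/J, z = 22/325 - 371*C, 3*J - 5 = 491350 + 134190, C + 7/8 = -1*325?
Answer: 108427800/13109104555423 ≈ 8.2712e-6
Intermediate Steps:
C = -2607/8 (C = -7/8 - 1*325 = -7/8 - 325 = -2607/8 ≈ -325.88)
J = 208515 (J = 5/3 + (491350 + 134190)/3 = 5/3 + (⅓)*625540 = 5/3 + 625540/3 = 208515)
z = 314339201/2600 (z = 22/325 - 371*(-2607/8) = 22*(1/325) + 967197/8 = 22/325 + 967197/8 = 314339201/2600 ≈ 1.2090e+5)
M = 417031/208515 (M = 2 + 1/208515 = 417031/208515 ≈ 2.0000)
1/(z + M) = 1/(314339201/2600 + 417031/208515) = 1/(13109104555423/108427800) = 108427800/13109104555423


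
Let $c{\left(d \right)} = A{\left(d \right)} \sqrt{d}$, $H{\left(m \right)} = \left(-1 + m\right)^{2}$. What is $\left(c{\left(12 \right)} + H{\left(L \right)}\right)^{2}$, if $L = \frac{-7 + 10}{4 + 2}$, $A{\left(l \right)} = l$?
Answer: $\frac{27649}{16} + 12 \sqrt{3} \approx 1748.8$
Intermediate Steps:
$L = \frac{1}{2}$ ($L = \frac{3}{6} = 3 \cdot \frac{1}{6} = \frac{1}{2} \approx 0.5$)
$c{\left(d \right)} = d^{\frac{3}{2}}$ ($c{\left(d \right)} = d \sqrt{d} = d^{\frac{3}{2}}$)
$\left(c{\left(12 \right)} + H{\left(L \right)}\right)^{2} = \left(12^{\frac{3}{2}} + \left(-1 + \frac{1}{2}\right)^{2}\right)^{2} = \left(24 \sqrt{3} + \left(- \frac{1}{2}\right)^{2}\right)^{2} = \left(24 \sqrt{3} + \frac{1}{4}\right)^{2} = \left(\frac{1}{4} + 24 \sqrt{3}\right)^{2}$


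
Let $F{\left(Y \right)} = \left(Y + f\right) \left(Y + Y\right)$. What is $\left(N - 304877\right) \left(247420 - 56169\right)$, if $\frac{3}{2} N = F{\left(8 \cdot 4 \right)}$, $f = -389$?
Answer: $-61221166359$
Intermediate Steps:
$F{\left(Y \right)} = 2 Y \left(-389 + Y\right)$ ($F{\left(Y \right)} = \left(Y - 389\right) \left(Y + Y\right) = \left(-389 + Y\right) 2 Y = 2 Y \left(-389 + Y\right)$)
$N = -15232$ ($N = \frac{2 \cdot 2 \cdot 8 \cdot 4 \left(-389 + 8 \cdot 4\right)}{3} = \frac{2 \cdot 2 \cdot 32 \left(-389 + 32\right)}{3} = \frac{2 \cdot 2 \cdot 32 \left(-357\right)}{3} = \frac{2}{3} \left(-22848\right) = -15232$)
$\left(N - 304877\right) \left(247420 - 56169\right) = \left(-15232 - 304877\right) \left(247420 - 56169\right) = \left(-320109\right) 191251 = -61221166359$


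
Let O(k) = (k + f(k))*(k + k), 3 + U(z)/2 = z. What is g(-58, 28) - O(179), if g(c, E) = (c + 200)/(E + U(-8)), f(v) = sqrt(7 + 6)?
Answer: -192175/3 - 358*sqrt(13) ≈ -65349.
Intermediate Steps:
U(z) = -6 + 2*z
f(v) = sqrt(13)
g(c, E) = (200 + c)/(-22 + E) (g(c, E) = (c + 200)/(E + (-6 + 2*(-8))) = (200 + c)/(E + (-6 - 16)) = (200 + c)/(E - 22) = (200 + c)/(-22 + E))
O(k) = 2*k*(k + sqrt(13)) (O(k) = (k + sqrt(13))*(k + k) = (k + sqrt(13))*(2*k) = 2*k*(k + sqrt(13)))
g(-58, 28) - O(179) = (200 - 58)/(-22 + 28) - 2*179*(179 + sqrt(13)) = 142/6 - (64082 + 358*sqrt(13)) = (1/6)*142 + (-64082 - 358*sqrt(13)) = 71/3 + (-64082 - 358*sqrt(13)) = -192175/3 - 358*sqrt(13)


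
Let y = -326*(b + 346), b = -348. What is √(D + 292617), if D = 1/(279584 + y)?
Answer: √47479052397927/12738 ≈ 540.94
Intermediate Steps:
y = 652 (y = -326*(-348 + 346) = -326*(-2) = 652)
D = 1/280236 (D = 1/(279584 + 652) = 1/280236 ≈ 3.5684e-6)
√(D + 292617) = √(1/280236 + 292617) = √(82001817613/280236) = √47479052397927/12738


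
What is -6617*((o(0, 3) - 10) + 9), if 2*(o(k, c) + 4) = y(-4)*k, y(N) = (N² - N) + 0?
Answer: 33085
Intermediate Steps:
y(N) = N² - N
o(k, c) = -4 + 10*k (o(k, c) = -4 + ((-4*(-1 - 4))*k)/2 = -4 + ((-4*(-5))*k)/2 = -4 + (20*k)/2 = -4 + 10*k)
-6617*((o(0, 3) - 10) + 9) = -6617*(((-4 + 10*0) - 10) + 9) = -6617*(((-4 + 0) - 10) + 9) = -6617*((-4 - 10) + 9) = -6617*(-14 + 9) = -6617*(-5) = 33085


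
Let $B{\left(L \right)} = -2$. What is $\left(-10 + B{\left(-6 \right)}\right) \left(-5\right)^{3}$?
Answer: $1500$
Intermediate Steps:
$\left(-10 + B{\left(-6 \right)}\right) \left(-5\right)^{3} = \left(-10 - 2\right) \left(-5\right)^{3} = \left(-12\right) \left(-125\right) = 1500$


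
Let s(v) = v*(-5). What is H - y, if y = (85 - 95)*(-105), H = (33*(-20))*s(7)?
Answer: 22050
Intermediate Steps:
s(v) = -5*v
H = 23100 (H = (33*(-20))*(-5*7) = -660*(-35) = 23100)
y = 1050 (y = -10*(-105) = 1050)
H - y = 23100 - 1*1050 = 23100 - 1050 = 22050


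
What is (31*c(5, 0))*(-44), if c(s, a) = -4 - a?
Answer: 5456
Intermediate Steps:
(31*c(5, 0))*(-44) = (31*(-4 - 1*0))*(-44) = (31*(-4 + 0))*(-44) = (31*(-4))*(-44) = -124*(-44) = 5456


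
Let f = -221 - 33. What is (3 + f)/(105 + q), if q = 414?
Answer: -251/519 ≈ -0.48362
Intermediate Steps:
f = -254
(3 + f)/(105 + q) = (3 - 254)/(105 + 414) = -251/519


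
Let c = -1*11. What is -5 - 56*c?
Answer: 611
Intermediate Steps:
c = -11
-5 - 56*c = -5 - 56*(-11) = -5 + 616 = 611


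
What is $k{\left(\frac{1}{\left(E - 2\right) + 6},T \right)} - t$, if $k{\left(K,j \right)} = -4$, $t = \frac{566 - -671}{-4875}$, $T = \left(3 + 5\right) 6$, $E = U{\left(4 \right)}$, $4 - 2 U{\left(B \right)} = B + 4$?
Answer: $- \frac{18263}{4875} \approx -3.7463$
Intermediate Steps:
$U{\left(B \right)} = - \frac{B}{2}$ ($U{\left(B \right)} = 2 - \frac{B + 4}{2} = 2 - \frac{4 + B}{2} = 2 - \left(2 + \frac{B}{2}\right) = - \frac{B}{2}$)
$E = -2$ ($E = \left(- \frac{1}{2}\right) 4 = -2$)
$T = 48$ ($T = 8 \cdot 6 = 48$)
$t = - \frac{1237}{4875}$ ($t = \left(566 + 671\right) \left(- \frac{1}{4875}\right) = 1237 \left(- \frac{1}{4875}\right) = - \frac{1237}{4875} \approx -0.25374$)
$k{\left(\frac{1}{\left(E - 2\right) + 6},T \right)} - t = -4 - - \frac{1237}{4875} = -4 + \frac{1237}{4875} = - \frac{18263}{4875}$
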